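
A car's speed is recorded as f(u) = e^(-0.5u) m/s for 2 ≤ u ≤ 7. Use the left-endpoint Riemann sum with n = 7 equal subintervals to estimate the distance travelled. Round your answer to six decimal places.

0.803128

Δu = (7 − 2)/7 = 5/7.
Left endpoints: 2, 19/7, 24/7, 29/7, 34/7, 39/7, 44/7.
f(2) ≈ 0.367879, f(19/7) ≈ 0.257395, f(24/7) ≈ 0.180092, f(29/7) ≈ 0.126006, f(34/7) ≈ 0.088163, f(39/7) ≈ 0.061685, f(44/7) ≈ 0.043159.
Sum = Δu · [f(2) + f(19/7) + f(24/7) + ...].
Sum ≈ 0.803128.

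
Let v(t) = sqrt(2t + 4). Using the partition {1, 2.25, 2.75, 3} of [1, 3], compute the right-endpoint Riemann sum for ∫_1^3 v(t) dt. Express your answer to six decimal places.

5.976018

Subinterval widths: 1.25, 0.5, 0.25.
Right endpoints: 2.25, 2.75, 3.
v(2.25) ≈ 2.915476, v(2.75) ≈ 3.082207, v(3) ≈ 3.162278.
Sum = Σ Δt_i · v(t_i).
Sum ≈ 5.976018.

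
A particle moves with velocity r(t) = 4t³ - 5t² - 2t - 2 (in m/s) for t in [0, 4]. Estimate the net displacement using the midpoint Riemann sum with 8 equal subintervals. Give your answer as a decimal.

Δt = (4 − 0)/8 = 0.5.
Midpoints: 0.25, 0.75, 1.25, 1.75, 2.25, 2.75, 3.25, 3.75.
r(0.25) = -2.75, r(0.75) = -4.625, r(1.25) = -4.5, r(1.75) = 0.625, r(2.25) = 13.75, r(2.75) = 37.875, r(3.25) = 76, r(3.75) = 131.125.
Sum = Δt · [r(0.25) + r(0.75) + r(1.25) + ...].
Sum = 123.75.

123.75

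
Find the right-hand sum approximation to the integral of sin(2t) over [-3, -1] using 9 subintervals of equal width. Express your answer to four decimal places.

Δt = (-1 − (-3))/9 = 2/9.
Right endpoints: -25/9, -23/9, -7/3, -19/9, -17/9, -5/3, -13/9, -11/9, -1.
f(-25/9) ≈ 0.6651, f(-23/9) ≈ 0.9216, f(-7/3) ≈ 0.9990, f(-19/9) ≈ 0.8823, f(-17/9) ≈ 0.5941, f(-5/3) ≈ 0.1906, f(-13/9) ≈ -0.2500, f(-11/9) ≈ -0.6420, f(-1) ≈ -0.9093.
Sum = Δt · [f(-25/9) + f(-23/9) + f(-7/3) + ...].
Sum ≈ 0.5447.

0.5447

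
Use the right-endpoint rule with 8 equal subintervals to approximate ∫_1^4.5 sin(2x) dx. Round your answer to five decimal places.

Δx = (4.5 − 1)/8 = 0.4375.
Right endpoints: 1.4375, 1.875, 2.3125, 2.75, 3.1875, 3.625, 4.0625, 4.5.
f(1.4375) ≈ 0.26345, f(1.875) ≈ -0.57156, f(2.3125) ≈ -0.99618, f(2.75) ≈ -0.70554, f(3.1875) ≈ 0.09169, f(3.625) ≈ 0.82308, f(4.0625) ≈ 0.96350, f(4.5) ≈ 0.41212.
Sum = Δx · [f(1.4375) + f(1.875) + f(2.3125) + ...].
Sum ≈ 0.12274.

0.12274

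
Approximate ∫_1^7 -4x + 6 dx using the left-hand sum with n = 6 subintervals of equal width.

-48

Δx = (7 − 1)/6 = 1.
Left endpoints: 1, 2, 3, 4, 5, 6.
f(1) = 2, f(2) = -2, f(3) = -6, f(4) = -10, f(5) = -14, f(6) = -18.
Sum = Δx · [f(1) + f(2) + f(3) + ...].
Sum = -48.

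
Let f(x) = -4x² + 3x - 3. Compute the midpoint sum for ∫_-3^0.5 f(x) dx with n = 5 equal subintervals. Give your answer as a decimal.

Δx = (0.5 − (-3))/5 = 0.7.
Midpoints: -2.65, -1.95, -1.25, -0.55, 0.15.
f(-2.65) = -39.04, f(-1.95) = -24.06, f(-1.25) = -13, f(-0.55) = -5.86, f(0.15) = -2.64.
Sum = Δx · [f(-2.65) + f(-1.95) + f(-1.25) + f(-0.55) + f(0.15)].
Sum = -59.22.

-59.22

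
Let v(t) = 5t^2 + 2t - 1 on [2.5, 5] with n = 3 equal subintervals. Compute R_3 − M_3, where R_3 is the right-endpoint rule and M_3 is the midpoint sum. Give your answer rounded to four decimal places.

R_3 ≈ 241.134259.
M_3 ≈ 197.818287.
R_3 − M_3 ≈ 43.3160.

43.3160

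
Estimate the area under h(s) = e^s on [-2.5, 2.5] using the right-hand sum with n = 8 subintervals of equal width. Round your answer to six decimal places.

Δs = (2.5 − (-2.5))/8 = 0.625.
Right endpoints: -1.875, -1.25, -0.625, 0, 0.625, 1.25, 1.875, 2.5.
h(-1.875) ≈ 0.153355, h(-1.25) ≈ 0.286505, h(-0.625) ≈ 0.535261, h(0) ≈ 1.000000, h(0.625) ≈ 1.868246, h(1.25) ≈ 3.490343, h(1.875) ≈ 6.520819, h(2.5) ≈ 12.182494.
Sum = Δs · [h(-1.875) + h(-1.25) + h(-0.625) + ...].
Sum ≈ 16.273139.

16.273139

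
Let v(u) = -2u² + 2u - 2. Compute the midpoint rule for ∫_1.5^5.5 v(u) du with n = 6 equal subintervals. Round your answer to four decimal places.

-88.3704

Δu = (5.5 − 1.5)/6 = 2/3.
Midpoints: 11/6, 2.5, 19/6, 23/6, 4.5, 31/6.
v(11/6) = -91/18, v(2.5) = -9.5, v(19/6) = -283/18, v(23/6) = -427/18, v(4.5) = -33.5, v(31/6) = -811/18.
Sum = Δu · [v(11/6) + v(2.5) + v(19/6) + ...].
Sum ≈ -88.3704.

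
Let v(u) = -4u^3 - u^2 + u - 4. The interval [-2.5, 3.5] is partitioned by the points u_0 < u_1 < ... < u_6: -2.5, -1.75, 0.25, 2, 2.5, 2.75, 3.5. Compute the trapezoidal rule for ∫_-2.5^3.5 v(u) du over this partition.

Subinterval widths: 0.75, 2, 1.75, 0.5, 0.25, 0.75.
v(-2.5) = 49.75, v(-1.75) = 12.625, v(0.25) = -3.875, v(2) = -38, v(2.5) = -70.25, v(2.75) = -92, v(3.5) = -184.25.
On each subinterval the trapezoid contributes (Δu_i/2)·[v(u_{i-1}) + v(u_i)].
Sum = -155.4375.

-155.4375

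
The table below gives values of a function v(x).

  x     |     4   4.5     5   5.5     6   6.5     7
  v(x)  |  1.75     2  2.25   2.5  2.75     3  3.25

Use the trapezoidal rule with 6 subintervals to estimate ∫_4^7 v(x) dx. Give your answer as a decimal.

7.5

Δx = 0.5.
T_6 = (0.5/2)·[1.75 + 2·2 + 2·2.25 + 2·2.5 + 2·2.75 + 2·3 + 3.25] = 7.5.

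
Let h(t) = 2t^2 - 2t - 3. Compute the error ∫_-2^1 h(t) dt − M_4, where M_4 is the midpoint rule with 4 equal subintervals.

0.28125

Exact integral: ∫_-2^1 h(t) dt = 0.
M_4 = -0.28125.
Error = 0 − (-0.28125) = 0.28125.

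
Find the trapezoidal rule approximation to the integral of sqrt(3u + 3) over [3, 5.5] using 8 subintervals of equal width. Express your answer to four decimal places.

9.8971

Δu = (5.5 − 3)/8 = 0.3125.
f(3) ≈ 3.4641, f(3.3125) ≈ 3.5969, f(3.625) ≈ 3.7249, f(3.9375) ≈ 3.8487, f(4.25) ≈ 3.9686, f(4.5625) ≈ 4.0850, f(4.875) ≈ 4.1982, f(5.1875) ≈ 4.3084, f(5.5) ≈ 4.4159.
T_8 = (Δu/2)·[f(u_0) + 2f(u_1) + ... + 2f(u_{7}) + f(u_8)].
Sum ≈ 9.8971.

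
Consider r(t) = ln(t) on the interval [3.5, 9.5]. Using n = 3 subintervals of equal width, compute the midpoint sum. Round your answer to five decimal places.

11.03189

Δt = (9.5 − 3.5)/3 = 2.
Midpoints: 4.5, 6.5, 8.5.
r(4.5) ≈ 1.50408, r(6.5) ≈ 1.87180, r(8.5) ≈ 2.14007.
Sum = Δt · [r(4.5) + r(6.5) + r(8.5)].
Sum ≈ 11.03189.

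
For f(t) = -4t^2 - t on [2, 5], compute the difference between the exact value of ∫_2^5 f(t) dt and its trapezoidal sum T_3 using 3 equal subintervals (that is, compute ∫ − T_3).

Exact integral: ∫_2^5 f(t) dt = -166.5.
T_3 = -168.5.
Error = -166.5 − (-168.5) = 2.

2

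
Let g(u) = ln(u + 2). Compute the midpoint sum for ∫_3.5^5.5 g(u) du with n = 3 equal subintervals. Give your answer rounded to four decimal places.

3.7366

Δu = (5.5 − 3.5)/3 = 2/3.
Midpoints: 23/6, 4.5, 31/6.
g(23/6) ≈ 1.7636, g(4.5) ≈ 1.8718, g(31/6) ≈ 1.9694.
Sum = Δu · [g(23/6) + g(4.5) + g(31/6)].
Sum ≈ 3.7366.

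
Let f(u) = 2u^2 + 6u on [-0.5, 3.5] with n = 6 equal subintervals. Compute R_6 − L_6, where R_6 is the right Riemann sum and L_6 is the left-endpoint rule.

R_6 ≈ 81.259259.
L_6 ≈ 49.259259.
R_6 − L_6 = 32.

32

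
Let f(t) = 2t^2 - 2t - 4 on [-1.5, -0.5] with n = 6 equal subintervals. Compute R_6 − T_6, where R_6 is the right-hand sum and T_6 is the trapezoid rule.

-0.5

R_6 ≈ -0.3240741.
T_6 ≈ 0.1759259.
R_6 − T_6 = -0.5.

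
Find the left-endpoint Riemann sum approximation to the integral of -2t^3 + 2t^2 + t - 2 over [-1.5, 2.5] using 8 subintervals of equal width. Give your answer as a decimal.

Δt = (2.5 − (-1.5))/8 = 0.5.
Left endpoints: -1.5, -1, -0.5, 0, 0.5, 1, 1.5, 2.
f(-1.5) = 7.75, f(-1) = 1, f(-0.5) = -1.75, f(0) = -2, f(0.5) = -1.25, f(1) = -1, f(1.5) = -2.75, f(2) = -8.
Sum = Δt · [f(-1.5) + f(-1) + f(-0.5) + ...].
Sum = -4.

-4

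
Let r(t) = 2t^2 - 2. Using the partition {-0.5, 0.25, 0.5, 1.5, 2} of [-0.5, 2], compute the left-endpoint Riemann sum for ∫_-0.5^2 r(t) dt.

-1.84375

Subinterval widths: 0.75, 0.25, 1, 0.5.
Left endpoints: -0.5, 0.25, 0.5, 1.5.
r(-0.5) = -1.5, r(0.25) = -1.875, r(0.5) = -1.5, r(1.5) = 2.5.
Sum = Σ Δt_i · r(t_i).
Sum = -1.84375.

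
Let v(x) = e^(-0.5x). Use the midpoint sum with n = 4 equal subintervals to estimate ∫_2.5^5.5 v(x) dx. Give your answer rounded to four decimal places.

0.4426

Δx = (5.5 − 2.5)/4 = 0.75.
Midpoints: 2.875, 3.625, 4.375, 5.125.
v(2.875) ≈ 0.2375, v(3.625) ≈ 0.1632, v(4.375) ≈ 0.1122, v(5.125) ≈ 0.0771.
Sum = Δx · [v(2.875) + v(3.625) + v(4.375) + v(5.125)].
Sum ≈ 0.4426.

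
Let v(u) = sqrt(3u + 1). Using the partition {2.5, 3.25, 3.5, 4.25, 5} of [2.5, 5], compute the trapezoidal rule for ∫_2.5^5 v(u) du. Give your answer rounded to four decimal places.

Subinterval widths: 0.75, 0.25, 0.75, 0.75.
v(2.5) ≈ 2.9155, v(3.25) ≈ 3.2787, v(3.5) ≈ 3.3912, v(4.25) ≈ 3.7081, v(5) ≈ 4.0000.
On each subinterval the trapezoid contributes (Δu_i/2)·[v(u_{i-1}) + v(u_i)].
Sum ≈ 8.7093.

8.7093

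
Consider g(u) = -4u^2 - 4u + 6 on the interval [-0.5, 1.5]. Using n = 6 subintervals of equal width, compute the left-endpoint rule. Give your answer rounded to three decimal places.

5.852

Δu = (1.5 − (-0.5))/6 = 1/3.
Left endpoints: -0.5, -1/6, 1/6, 0.5, 5/6, 7/6.
g(-0.5) = 7, g(-1/6) = 59/9, g(1/6) = 47/9, g(0.5) = 3, g(5/6) = -1/9, g(7/6) = -37/9.
Sum = Δu · [g(-0.5) + g(-1/6) + g(1/6) + ...].
Sum ≈ 5.852.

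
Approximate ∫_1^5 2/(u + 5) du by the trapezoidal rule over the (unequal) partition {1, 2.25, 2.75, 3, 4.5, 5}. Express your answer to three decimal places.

Subinterval widths: 1.25, 0.5, 0.25, 1.5, 0.5.
f(1) = 1/3, f(2.25) = 8/29, f(2.75) = 8/31, f(3) = 0.25, f(4.5) = 4/19, f(5) = 0.2.
On each subinterval the trapezoid contributes (Δu_i/2)·[f(u_{i-1}) + f(u_i)].
Sum ≈ 1.026.

1.026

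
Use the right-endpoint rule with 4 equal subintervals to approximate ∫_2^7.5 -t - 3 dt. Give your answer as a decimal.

-46.40625

Δt = (7.5 − 2)/4 = 1.375.
Right endpoints: 3.375, 4.75, 6.125, 7.5.
f(3.375) = -6.375, f(4.75) = -7.75, f(6.125) = -9.125, f(7.5) = -10.5.
Sum = Δt · [f(3.375) + f(4.75) + f(6.125) + f(7.5)].
Sum = -46.40625.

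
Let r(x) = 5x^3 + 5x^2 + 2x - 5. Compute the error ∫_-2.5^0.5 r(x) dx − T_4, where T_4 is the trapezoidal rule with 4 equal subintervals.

2.8125

Exact integral: ∫_-2.5^0.5 r(x) dx = -43.5.
T_4 = -46.3125.
Error = -43.5 − (-46.3125) = 2.8125.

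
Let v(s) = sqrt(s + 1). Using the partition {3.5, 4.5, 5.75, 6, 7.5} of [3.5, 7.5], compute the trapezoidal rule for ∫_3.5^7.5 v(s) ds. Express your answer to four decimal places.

10.1492

Subinterval widths: 1, 1.25, 0.25, 1.5.
v(3.5) ≈ 2.1213, v(4.5) ≈ 2.3452, v(5.75) ≈ 2.5981, v(6) ≈ 2.6458, v(7.5) ≈ 2.9155.
On each subinterval the trapezoid contributes (Δs_i/2)·[v(s_{i-1}) + v(s_i)].
Sum ≈ 10.1492.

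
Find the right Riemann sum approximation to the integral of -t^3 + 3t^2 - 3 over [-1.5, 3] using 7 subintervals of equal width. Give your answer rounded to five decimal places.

Δt = (3 − (-1.5))/7 = 9/14.
Right endpoints: -6/7, -3/14, 3/7, 15/14, 12/7, 33/14, 3.
f(-6/7) = -57/343, f(-3/14) = -7827/2744, f(3/7) = -867/343, f(15/14) = -2157/2744, f(12/7) = 267/343, f(33/14) = 1569/2744, f(3) = -3.
Sum = Δt · [f(-6/7) + f(-3/14) + f(3/7) + ...].
Sum ≈ -5.13138.

-5.13138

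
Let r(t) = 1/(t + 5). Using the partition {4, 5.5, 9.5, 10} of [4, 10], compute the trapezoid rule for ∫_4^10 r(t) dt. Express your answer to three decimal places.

Subinterval widths: 1.5, 4, 0.5.
r(4) = 1/9, r(5.5) = 2/21, r(9.5) = 2/29, r(10) = 1/15.
On each subinterval the trapezoid contributes (Δt_i/2)·[r(t_{i-1}) + r(t_i)].
Sum ≈ 0.517.

0.517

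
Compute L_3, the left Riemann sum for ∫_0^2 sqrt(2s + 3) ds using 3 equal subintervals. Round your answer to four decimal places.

Δs = (2 − 0)/3 = 2/3.
Left endpoints: 0, 2/3, 4/3.
f(0) ≈ 1.7321, f(2/3) ≈ 2.0817, f(4/3) ≈ 2.3805.
Sum = Δs · [f(0) + f(2/3) + f(4/3)].
Sum ≈ 4.1295.

4.1295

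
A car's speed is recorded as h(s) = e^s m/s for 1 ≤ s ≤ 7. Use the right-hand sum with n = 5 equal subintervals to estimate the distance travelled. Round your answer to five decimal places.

Δs = (7 − 1)/5 = 1.2.
Right endpoints: 2.2, 3.4, 4.6, 5.8, 7.
h(2.2) ≈ 9.02501, h(3.4) ≈ 29.96410, h(4.6) ≈ 99.48432, h(5.8) ≈ 330.29956, h(7) ≈ 1096.63316.
Sum = Δs · [h(2.2) + h(3.4) + h(4.6) + h(5.8) + h(7)].
Sum ≈ 1878.48738.

1878.48738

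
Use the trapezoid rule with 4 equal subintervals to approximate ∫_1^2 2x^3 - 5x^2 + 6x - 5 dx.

-0.125

Δx = (2 − 1)/4 = 0.25.
f(1) = -2, f(1.25) = -1.40625, f(1.5) = -0.5, f(1.75) = 0.90625, f(2) = 3.
T_4 = (Δx/2)·[f(x_0) + 2f(x_1) + 2f(x_2) + 2f(x_3) + f(x_4)].
Sum = -0.125.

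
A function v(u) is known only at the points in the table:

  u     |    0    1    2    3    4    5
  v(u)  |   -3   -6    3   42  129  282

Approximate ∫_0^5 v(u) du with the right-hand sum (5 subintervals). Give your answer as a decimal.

450

Δu = 1.
Sum = 1·[(-6) + 3 + 42 + 129 + 282] = 450.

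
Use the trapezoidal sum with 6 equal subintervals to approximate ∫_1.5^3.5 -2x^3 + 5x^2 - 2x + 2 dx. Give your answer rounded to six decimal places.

Δx = (3.5 − 1.5)/6 = 1/3.
f(1.5) = 3.5, f(11/6) = 76/27, f(13/6) = 43/54, f(2.5) = -3, f(17/6) = -487/54, f(19/6) = -478/27, f(3.5) = -29.5.
T_6 = (Δx/2)·[f(x_0) + 2f(x_1) + ... + 2f(x_{5}) + f(x_6)].
Sum ≈ -13.037037.

-13.037037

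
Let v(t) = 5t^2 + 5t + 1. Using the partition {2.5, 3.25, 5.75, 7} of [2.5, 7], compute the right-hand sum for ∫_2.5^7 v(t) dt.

891.453125

Subinterval widths: 0.75, 2.5, 1.25.
Right endpoints: 3.25, 5.75, 7.
v(3.25) = 70.0625, v(5.75) = 195.0625, v(7) = 281.
Sum = Σ Δt_i · v(t_i).
Sum = 891.453125.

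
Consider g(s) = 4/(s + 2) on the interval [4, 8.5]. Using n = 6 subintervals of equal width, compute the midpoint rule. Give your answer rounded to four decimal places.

Δs = (8.5 − 4)/6 = 0.75.
Midpoints: 4.375, 5.125, 5.875, 6.625, 7.375, 8.125.
g(4.375) = 32/51, g(5.125) = 32/57, g(5.875) = 32/63, g(6.625) = 32/69, g(7.375) = 32/75, g(8.125) = 32/81.
Sum = Δs · [g(4.375) + g(5.125) + g(5.875) + ...].
Sum ≈ 2.2367.

2.2367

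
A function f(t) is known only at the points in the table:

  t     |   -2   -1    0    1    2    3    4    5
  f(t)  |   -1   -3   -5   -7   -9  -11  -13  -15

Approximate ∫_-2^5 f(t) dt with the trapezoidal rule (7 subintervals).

Δt = 1.
T_7 = (1/2)·[(-1) + 2·(-3) + 2·(-5) + 2·(-7) + 2·(-9) + 2·(-11) + 2·(-13) + (-15)] = -56.

-56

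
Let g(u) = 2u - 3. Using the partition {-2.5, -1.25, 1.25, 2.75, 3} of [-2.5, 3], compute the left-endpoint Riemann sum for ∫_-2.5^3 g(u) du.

-23.875

Subinterval widths: 1.25, 2.5, 1.5, 0.25.
Left endpoints: -2.5, -1.25, 1.25, 2.75.
g(-2.5) = -8, g(-1.25) = -5.5, g(1.25) = -0.5, g(2.75) = 2.5.
Sum = Σ Δu_i · g(u_i).
Sum = -23.875.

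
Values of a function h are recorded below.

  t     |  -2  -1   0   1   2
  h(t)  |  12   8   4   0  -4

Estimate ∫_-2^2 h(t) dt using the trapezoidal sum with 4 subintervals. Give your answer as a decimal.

16

Δt = 1.
T_4 = (1/2)·[12 + 2·8 + 2·4 + 2·0 + (-4)] = 16.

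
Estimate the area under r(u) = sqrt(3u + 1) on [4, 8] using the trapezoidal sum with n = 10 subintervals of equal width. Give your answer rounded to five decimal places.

17.36019

Δu = (8 − 4)/10 = 0.4.
r(4) ≈ 3.60555, r(4.4) ≈ 3.76829, r(4.8) ≈ 3.92428, r(5.2) ≈ 4.07431, r(5.6) ≈ 4.21900, r(6) ≈ 4.35890, r(6.4) ≈ 4.49444, r(6.8) ≈ 4.62601, r(7.2) ≈ 4.75395, r(7.6) ≈ 4.87852, r(8) ≈ 5.00000.
T_10 = (Δu/2)·[r(u_0) + 2r(u_1) + ... + 2r(u_{9}) + r(u_10)].
Sum ≈ 17.36019.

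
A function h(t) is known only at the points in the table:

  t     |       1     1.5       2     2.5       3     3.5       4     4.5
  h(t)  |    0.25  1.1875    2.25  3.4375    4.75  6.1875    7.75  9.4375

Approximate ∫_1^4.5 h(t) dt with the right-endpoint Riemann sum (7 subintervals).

Δt = 0.5.
Sum = 0.5·[1.1875 + 2.25 + 3.4375 + 4.75 + 6.1875 + 7.75 + 9.4375] = 17.5.

17.5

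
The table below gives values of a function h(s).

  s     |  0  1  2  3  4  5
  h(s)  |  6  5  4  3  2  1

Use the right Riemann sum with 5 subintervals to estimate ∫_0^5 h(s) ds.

Δs = 1.
Sum = 1·[5 + 4 + 3 + 2 + 1] = 15.

15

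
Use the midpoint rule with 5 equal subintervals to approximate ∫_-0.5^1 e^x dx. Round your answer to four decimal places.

Δx = (1 − (-0.5))/5 = 0.3.
Midpoints: -0.35, -0.05, 0.25, 0.55, 0.85.
f(-0.35) ≈ 0.7047, f(-0.05) ≈ 0.9512, f(0.25) ≈ 1.2840, f(0.55) ≈ 1.7333, f(0.85) ≈ 2.3396.
Sum = Δx · [f(-0.35) + f(-0.05) + f(0.25) + f(0.55) + f(0.85)].
Sum ≈ 2.1039.

2.1039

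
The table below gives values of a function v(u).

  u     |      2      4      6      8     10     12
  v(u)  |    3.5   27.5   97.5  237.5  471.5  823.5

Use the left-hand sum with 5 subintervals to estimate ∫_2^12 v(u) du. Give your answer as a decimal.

1675

Δu = 2.
Sum = 2·[3.5 + 27.5 + 97.5 + 237.5 + 471.5] = 1675.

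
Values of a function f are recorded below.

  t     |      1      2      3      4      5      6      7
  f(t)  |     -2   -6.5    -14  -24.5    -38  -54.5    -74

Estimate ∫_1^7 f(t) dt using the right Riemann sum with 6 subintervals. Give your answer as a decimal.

Δt = 1.
Sum = 1·[(-6.5) + (-14) + (-24.5) + (-38) + (-54.5) + (-74)] = -211.5.

-211.5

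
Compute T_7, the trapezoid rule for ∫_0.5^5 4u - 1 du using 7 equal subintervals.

45

Δu = (5 − 0.5)/7 = 9/14.
f(0.5) = 1, f(8/7) = 25/7, f(25/14) = 43/7, f(17/7) = 61/7, f(43/14) = 79/7, f(26/7) = 97/7, f(61/14) = 115/7, f(5) = 19.
T_7 = (Δu/2)·[f(u_0) + 2f(u_1) + ... + 2f(u_{6}) + f(u_7)].
Sum = 45.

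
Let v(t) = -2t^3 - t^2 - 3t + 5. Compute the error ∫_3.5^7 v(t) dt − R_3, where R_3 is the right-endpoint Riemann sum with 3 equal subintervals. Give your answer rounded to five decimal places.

403.51273

Exact integral: ∫_3.5^7 v(t) dt ≈ -1263.1354167.
R_3 ≈ -1666.6481481.
Error ≈ -1263.1354167 − (-1666.6481481) ≈ 403.51273.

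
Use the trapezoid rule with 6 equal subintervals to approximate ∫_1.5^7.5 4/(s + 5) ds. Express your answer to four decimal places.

Δs = (7.5 − 1.5)/6 = 1.
f(1.5) = 8/13, f(2.5) = 8/15, f(3.5) = 8/17, f(4.5) = 8/19, f(5.5) = 8/21, f(6.5) = 8/23, f(7.5) = 0.32.
T_6 = (Δs/2)·[f(s_0) + 2f(s_1) + ... + 2f(s_{5}) + f(s_6)].
Sum ≈ 2.6214.

2.6214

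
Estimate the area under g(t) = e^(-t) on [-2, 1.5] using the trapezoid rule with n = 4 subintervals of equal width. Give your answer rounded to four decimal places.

Δt = (1.5 − (-2))/4 = 0.875.
g(-2) ≈ 7.3891, g(-1.125) ≈ 3.0802, g(-0.25) ≈ 1.2840, g(0.625) ≈ 0.5353, g(1.5) ≈ 0.2231.
T_4 = (Δt/2)·[g(t_0) + 2g(t_1) + 2g(t_2) + 2g(t_3) + g(t_4)].
Sum ≈ 7.6174.

7.6174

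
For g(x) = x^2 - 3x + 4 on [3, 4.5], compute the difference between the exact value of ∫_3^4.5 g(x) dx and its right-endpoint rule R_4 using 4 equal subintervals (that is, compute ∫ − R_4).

Exact integral: ∫_3^4.5 g(x) dx = 10.5.
R_4 = 11.80078125.
Error = 10.5 − 11.80078125 = -1.30078125.

-1.30078125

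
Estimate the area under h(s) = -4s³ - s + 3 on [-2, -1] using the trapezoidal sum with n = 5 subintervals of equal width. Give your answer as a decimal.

Δs = (-1 − (-2))/5 = 0.2.
h(-2) = 37, h(-1.8) = 28.128, h(-1.6) = 20.984, h(-1.4) = 15.376, h(-1.2) = 11.112, h(-1) = 8.
T_5 = (Δs/2)·[h(s_0) + 2h(s_1) + ... + 2h(s_{4}) + h(s_5)].
Sum = 19.62.

19.62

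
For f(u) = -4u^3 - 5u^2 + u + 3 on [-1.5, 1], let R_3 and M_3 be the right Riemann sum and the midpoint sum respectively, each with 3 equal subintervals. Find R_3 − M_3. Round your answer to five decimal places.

-4.51389

R_3 ≈ -0.5787037.
M_3 ≈ 3.9351852.
R_3 − M_3 ≈ -4.51389.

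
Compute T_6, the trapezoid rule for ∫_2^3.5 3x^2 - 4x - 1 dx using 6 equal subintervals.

Δx = (3.5 − 2)/6 = 0.25.
f(2) = 3, f(2.25) = 5.1875, f(2.5) = 7.75, f(2.75) = 10.6875, f(3) = 14, f(3.25) = 17.6875, f(3.5) = 21.75.
T_6 = (Δx/2)·[f(x_0) + 2f(x_1) + ... + 2f(x_{5}) + f(x_6)].
Sum = 16.921875.

16.921875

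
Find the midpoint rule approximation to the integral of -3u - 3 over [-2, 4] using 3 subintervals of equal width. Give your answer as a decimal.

-36

Δu = (4 − (-2))/3 = 2.
Midpoints: -1, 1, 3.
f(-1) = 0, f(1) = -6, f(3) = -12.
Sum = Δu · [f(-1) + f(1) + f(3)].
Sum = -36.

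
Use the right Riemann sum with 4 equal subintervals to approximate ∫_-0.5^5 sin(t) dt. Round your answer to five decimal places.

Δt = (5 − (-0.5))/4 = 1.375.
Right endpoints: 0.875, 2.25, 3.625, 5.
f(0.875) ≈ 0.76754, f(2.25) ≈ 0.77807, f(3.625) ≈ -0.46480, f(5) ≈ -0.95892.
Sum = Δt · [f(0.875) + f(2.25) + f(3.625) + f(5)].
Sum ≈ 0.16760.

0.16760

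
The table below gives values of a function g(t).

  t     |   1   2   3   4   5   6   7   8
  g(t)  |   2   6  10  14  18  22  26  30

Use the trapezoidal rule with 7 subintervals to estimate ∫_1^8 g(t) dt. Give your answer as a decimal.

112

Δt = 1.
T_7 = (1/2)·[2 + 2·6 + 2·10 + 2·14 + 2·18 + 2·22 + 2·26 + 30] = 112.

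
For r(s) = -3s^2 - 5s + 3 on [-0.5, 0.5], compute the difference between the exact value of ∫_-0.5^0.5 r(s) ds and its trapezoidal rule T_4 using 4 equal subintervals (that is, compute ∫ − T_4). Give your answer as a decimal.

0.03125

Exact integral: ∫_-0.5^0.5 r(s) ds = 2.75.
T_4 = 2.71875.
Error = 2.75 − 2.71875 = 0.03125.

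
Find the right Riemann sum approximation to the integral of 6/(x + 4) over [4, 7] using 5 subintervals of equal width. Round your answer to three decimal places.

1.851

Δx = (7 − 4)/5 = 0.6.
Right endpoints: 4.6, 5.2, 5.8, 6.4, 7.
f(4.6) = 30/43, f(5.2) = 15/23, f(5.8) = 30/49, f(6.4) = 15/26, f(7) = 6/11.
Sum = Δx · [f(4.6) + f(5.2) + f(5.8) + f(6.4) + f(7)].
Sum ≈ 1.851.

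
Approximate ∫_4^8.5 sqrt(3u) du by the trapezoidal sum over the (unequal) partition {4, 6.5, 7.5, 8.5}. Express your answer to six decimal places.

Subinterval widths: 2.5, 1, 1.
f(4) ≈ 3.464102, f(6.5) ≈ 4.415880, f(7.5) ≈ 4.743416, f(8.5) ≈ 5.049752.
On each subinterval the trapezoid contributes (Δu_i/2)·[f(u_{i-1}) + f(u_i)].
Sum ≈ 19.326211.

19.326211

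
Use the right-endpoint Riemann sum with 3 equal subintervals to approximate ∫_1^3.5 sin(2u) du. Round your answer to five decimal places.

Δu = (3.5 − 1)/3 = 5/6.
Right endpoints: 11/6, 8/3, 3.5.
f(11/6) ≈ -0.50128, f(8/3) ≈ -0.81333, f(3.5) ≈ 0.65699.
Sum = Δu · [f(11/6) + f(8/3) + f(3.5)].
Sum ≈ -0.54802.

-0.54802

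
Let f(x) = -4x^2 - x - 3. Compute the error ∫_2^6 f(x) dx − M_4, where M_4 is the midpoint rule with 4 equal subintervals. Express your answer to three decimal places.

-1.333

Exact integral: ∫_2^6 f(x) dx ≈ -305.33333.
M_4 = -304.
Error ≈ -305.33333 − (-304) ≈ -1.333.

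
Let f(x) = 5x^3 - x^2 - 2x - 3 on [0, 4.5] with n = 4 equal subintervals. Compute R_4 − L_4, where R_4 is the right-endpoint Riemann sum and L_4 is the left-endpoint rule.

R_4 ≈ 719.37598.
L_4 ≈ 239.70410.
R_4 − L_4 = 479.671875.

479.671875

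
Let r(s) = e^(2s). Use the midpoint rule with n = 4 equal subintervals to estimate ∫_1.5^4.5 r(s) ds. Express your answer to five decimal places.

3686.07895

Δs = (4.5 − 1.5)/4 = 0.75.
Midpoints: 1.875, 2.625, 3.375, 4.125.
r(1.875) ≈ 42.52108, r(2.625) ≈ 190.56627, r(3.375) ≈ 854.05876, r(4.125) ≈ 3827.62582.
Sum = Δs · [r(1.875) + r(2.625) + r(3.375) + r(4.125)].
Sum ≈ 3686.07895.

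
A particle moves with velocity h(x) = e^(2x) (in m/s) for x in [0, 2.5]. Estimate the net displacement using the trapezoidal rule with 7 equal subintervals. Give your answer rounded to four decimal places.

Δx = (2.5 − 0)/7 = 5/14.
h(0) ≈ 1.0000, h(5/14) ≈ 2.0427, h(5/7) ≈ 4.1727, h(15/14) ≈ 8.5238, h(10/7) ≈ 17.4117, h(25/14) ≈ 35.5674, h(15/7) ≈ 72.6544, h(2.5) ≈ 148.4132.
T_7 = (Δx/2)·[h(x_0) + 2h(x_1) + ... + 2h(x_{6}) + h(x_7)].
Sum ≈ 76.8140.

76.8140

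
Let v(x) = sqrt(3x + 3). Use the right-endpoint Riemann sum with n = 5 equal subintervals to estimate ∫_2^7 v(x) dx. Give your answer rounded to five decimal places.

Δx = (7 − 2)/5 = 1.
Right endpoints: 3, 4, 5, 6, 7.
v(3) ≈ 3.46410, v(4) ≈ 3.87298, v(5) ≈ 4.24264, v(6) ≈ 4.58258, v(7) ≈ 4.89898.
Sum = Δx · [v(3) + v(4) + v(5) + v(6) + v(7)].
Sum ≈ 21.06128.

21.06128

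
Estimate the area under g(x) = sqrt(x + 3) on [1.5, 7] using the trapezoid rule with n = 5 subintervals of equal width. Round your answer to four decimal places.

14.7101

Δx = (7 − 1.5)/5 = 1.1.
g(1.5) ≈ 2.1213, g(2.6) ≈ 2.3664, g(3.7) ≈ 2.5884, g(4.8) ≈ 2.7928, g(5.9) ≈ 2.9833, g(7) ≈ 3.1623.
T_5 = (Δx/2)·[g(x_0) + 2g(x_1) + ... + 2g(x_{4}) + g(x_5)].
Sum ≈ 14.7101.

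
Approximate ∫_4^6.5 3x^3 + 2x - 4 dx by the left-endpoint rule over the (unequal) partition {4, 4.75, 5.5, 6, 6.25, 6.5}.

994.5546875

Subinterval widths: 0.75, 0.75, 0.5, 0.25, 0.25.
Left endpoints: 4, 4.75, 5.5, 6, 6.25.
f(4) = 196, f(4.75) = 327.015625, f(5.5) = 506.125, f(6) = 656, f(6.25) = 740.921875.
Sum = Σ Δx_i · f(x_i).
Sum = 994.5546875.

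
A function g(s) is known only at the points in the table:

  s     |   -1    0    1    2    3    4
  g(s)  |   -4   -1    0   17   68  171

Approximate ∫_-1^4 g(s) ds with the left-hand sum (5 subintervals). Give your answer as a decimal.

Δs = 1.
Sum = 1·[(-4) + (-1) + 0 + 17 + 68] = 80.

80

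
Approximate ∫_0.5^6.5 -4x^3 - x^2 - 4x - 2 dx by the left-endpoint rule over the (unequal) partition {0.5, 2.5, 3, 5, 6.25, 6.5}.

Subinterval widths: 2, 0.5, 2, 1.25, 0.25.
Left endpoints: 0.5, 2.5, 3, 5, 6.25.
f(0.5) = -4.75, f(2.5) = -80.75, f(3) = -131, f(5) = -547, f(6.25) = -1042.625.
Sum = Σ Δx_i · f(x_i).
Sum = -1256.28125.

-1256.28125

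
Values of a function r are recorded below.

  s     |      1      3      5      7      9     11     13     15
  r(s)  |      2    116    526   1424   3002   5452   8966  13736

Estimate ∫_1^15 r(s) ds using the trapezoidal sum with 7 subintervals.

52710

Δs = 2.
T_7 = (2/2)·[2 + 2·116 + 2·526 + 2·1424 + 2·3002 + 2·5452 + 2·8966 + 13736] = 52710.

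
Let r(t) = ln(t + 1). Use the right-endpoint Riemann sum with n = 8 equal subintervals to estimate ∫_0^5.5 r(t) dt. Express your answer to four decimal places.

Δt = (5.5 − 0)/8 = 0.6875.
Right endpoints: 0.6875, 1.375, 2.0625, 2.75, 3.4375, 4.125, 4.8125, 5.5.
r(0.6875) ≈ 0.5232, r(1.375) ≈ 0.8650, r(2.0625) ≈ 1.1192, r(2.75) ≈ 1.3218, r(3.4375) ≈ 1.4901, r(4.125) ≈ 1.6341, r(4.8125) ≈ 1.7600, r(5.5) ≈ 1.8718.
Sum = Δt · [r(0.6875) + r(1.375) + r(2.0625) + ...].
Sum ≈ 7.2774.

7.2774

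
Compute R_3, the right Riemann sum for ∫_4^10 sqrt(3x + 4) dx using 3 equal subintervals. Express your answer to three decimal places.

Δx = (10 − 4)/3 = 2.
Right endpoints: 6, 8, 10.
f(6) ≈ 4.690, f(8) ≈ 5.292, f(10) ≈ 5.831.
Sum = Δx · [f(6) + f(8) + f(10)].
Sum ≈ 31.626.

31.626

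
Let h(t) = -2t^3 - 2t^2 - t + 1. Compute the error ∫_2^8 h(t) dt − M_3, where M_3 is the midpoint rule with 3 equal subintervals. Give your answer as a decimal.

Exact integral: ∫_2^8 h(t) dt = -2400.
M_3 = -2336.
Error = -2400 − (-2336) = -64.

-64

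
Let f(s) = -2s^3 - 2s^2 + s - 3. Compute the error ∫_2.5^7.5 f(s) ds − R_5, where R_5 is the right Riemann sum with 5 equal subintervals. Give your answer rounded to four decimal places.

480.4167

Exact integral: ∫_2.5^7.5 f(s) ds ≈ -1823.333333.
R_5 = -2303.75.
Error ≈ -1823.333333 − (-2303.75) ≈ 480.4167.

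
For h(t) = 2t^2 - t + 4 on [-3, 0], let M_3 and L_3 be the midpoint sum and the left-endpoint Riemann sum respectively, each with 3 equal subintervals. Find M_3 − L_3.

-12

M_3 = 34.
L_3 = 46.
M_3 − L_3 = -12.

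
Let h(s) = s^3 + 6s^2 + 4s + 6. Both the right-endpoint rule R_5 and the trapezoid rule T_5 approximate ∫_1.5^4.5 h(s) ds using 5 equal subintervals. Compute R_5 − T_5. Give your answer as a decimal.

R_5 = 395.775.
T_5 = 333.45.
R_5 − T_5 = 62.325.

62.325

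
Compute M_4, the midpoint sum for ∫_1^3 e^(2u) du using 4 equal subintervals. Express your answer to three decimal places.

190.004

Δu = (3 − 1)/4 = 0.5.
Midpoints: 1.25, 1.75, 2.25, 2.75.
f(1.25) ≈ 12.182, f(1.75) ≈ 33.115, f(2.25) ≈ 90.017, f(2.75) ≈ 244.692.
Sum = Δu · [f(1.25) + f(1.75) + f(2.25) + f(2.75)].
Sum ≈ 190.004.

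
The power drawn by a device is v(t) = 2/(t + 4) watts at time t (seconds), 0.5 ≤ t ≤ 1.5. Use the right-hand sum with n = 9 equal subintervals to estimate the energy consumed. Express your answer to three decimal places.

0.397

Δt = (1.5 − 0.5)/9 = 1/9.
Right endpoints: 11/18, 13/18, 5/6, 17/18, 19/18, 7/6, 23/18, 25/18, 1.5.
v(11/18) = 36/83, v(13/18) = 36/85, v(5/6) = 12/29, v(17/18) = 36/89, v(19/18) = 36/91, v(7/6) = 12/31, v(23/18) = 36/95, v(25/18) = 36/97, v(1.5) = 4/11.
Sum = Δt · [v(11/18) + v(13/18) + v(5/6) + ...].
Sum ≈ 0.397.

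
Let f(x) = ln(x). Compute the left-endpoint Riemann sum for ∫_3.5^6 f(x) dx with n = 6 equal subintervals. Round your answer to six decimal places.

Δx = (6 − 3.5)/6 = 5/12.
Left endpoints: 3.5, 47/12, 13/3, 4.75, 31/6, 67/12.
f(3.5) ≈ 1.252763, f(47/12) ≈ 1.365241, f(13/3) ≈ 1.466337, f(4.75) ≈ 1.558145, f(31/6) ≈ 1.642228, f(67/12) ≈ 1.719786.
Sum = Δx · [f(3.5) + f(47/12) + f(13/3) + ...].
Sum ≈ 3.751875.

3.751875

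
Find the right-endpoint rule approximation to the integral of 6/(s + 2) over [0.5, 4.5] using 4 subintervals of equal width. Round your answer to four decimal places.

5.0616

Δs = (4.5 − 0.5)/4 = 1.
Right endpoints: 1.5, 2.5, 3.5, 4.5.
f(1.5) = 12/7, f(2.5) = 4/3, f(3.5) = 12/11, f(4.5) = 12/13.
Sum = Δs · [f(1.5) + f(2.5) + f(3.5) + f(4.5)].
Sum ≈ 5.0616.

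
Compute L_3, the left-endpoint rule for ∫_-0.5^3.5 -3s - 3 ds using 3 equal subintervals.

-22

Δs = (3.5 − (-0.5))/3 = 4/3.
Left endpoints: -0.5, 5/6, 13/6.
f(-0.5) = -1.5, f(5/6) = -5.5, f(13/6) = -9.5.
Sum = Δs · [f(-0.5) + f(5/6) + f(13/6)].
Sum = -22.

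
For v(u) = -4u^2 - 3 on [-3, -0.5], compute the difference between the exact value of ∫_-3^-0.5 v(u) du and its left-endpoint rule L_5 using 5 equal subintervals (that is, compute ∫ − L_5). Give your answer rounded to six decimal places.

Exact integral: ∫_-3^-0.5 v(u) du ≈ -43.33333333.
L_5 = -52.5.
Error ≈ -43.33333333 − (-52.5) ≈ 9.166667.

9.166667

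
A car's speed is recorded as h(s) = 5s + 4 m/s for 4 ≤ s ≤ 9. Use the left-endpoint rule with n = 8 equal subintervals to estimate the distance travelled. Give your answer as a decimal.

174.6875

Δs = (9 − 4)/8 = 0.625.
Left endpoints: 4, 4.625, 5.25, 5.875, 6.5, 7.125, 7.75, 8.375.
h(4) = 24, h(4.625) = 27.125, h(5.25) = 30.25, h(5.875) = 33.375, h(6.5) = 36.5, h(7.125) = 39.625, h(7.75) = 42.75, h(8.375) = 45.875.
Sum = Δs · [h(4) + h(4.625) + h(5.25) + ...].
Sum = 174.6875.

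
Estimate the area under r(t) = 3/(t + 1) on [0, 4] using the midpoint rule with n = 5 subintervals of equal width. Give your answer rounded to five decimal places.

Δt = (4 − 0)/5 = 0.8.
Midpoints: 0.4, 1.2, 2, 2.8, 3.6.
r(0.4) = 15/7, r(1.2) = 15/11, r(2) = 1, r(2.8) = 15/19, r(3.6) = 15/23.
Sum = Δt · [r(0.4) + r(1.2) + r(2) + r(2.8) + r(3.6)].
Sum ≈ 4.75851.

4.75851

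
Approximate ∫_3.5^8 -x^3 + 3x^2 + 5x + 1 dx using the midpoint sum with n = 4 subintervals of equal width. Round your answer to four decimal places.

Δx = (8 − 3.5)/4 = 1.125.
Midpoints: 4.0625, 5.1875, 6.3125, 7.4375.
f(4.0625) = 15471/4096, f(5.1875) = -130779/4096, f(6.3125) = -407277/4096, f(7.4375) = -849015/4096.
Sum = Δx · [f(4.0625) + f(5.1875) + f(6.3125) + f(7.4375)].
Sum ≈ -376.7212.

-376.7212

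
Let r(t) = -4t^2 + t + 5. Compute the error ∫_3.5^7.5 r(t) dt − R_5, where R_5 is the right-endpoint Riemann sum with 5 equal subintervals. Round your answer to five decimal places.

Exact integral: ∫_3.5^7.5 r(t) dt ≈ -463.3333333.
R_5 = -533.84.
Error ≈ -463.3333333 − (-533.84) ≈ 70.50667.

70.50667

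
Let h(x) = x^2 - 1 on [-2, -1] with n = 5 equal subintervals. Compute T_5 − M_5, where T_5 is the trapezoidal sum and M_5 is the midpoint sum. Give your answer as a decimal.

0.01

T_5 = 1.34.
M_5 = 1.33.
T_5 − M_5 = 0.01.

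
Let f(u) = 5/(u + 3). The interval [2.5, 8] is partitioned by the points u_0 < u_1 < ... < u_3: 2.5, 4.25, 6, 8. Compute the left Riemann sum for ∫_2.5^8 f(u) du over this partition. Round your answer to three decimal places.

3.909

Subinterval widths: 1.75, 1.75, 2.
Left endpoints: 2.5, 4.25, 6.
f(2.5) = 10/11, f(4.25) = 20/29, f(6) = 5/9.
Sum = Σ Δu_i · f(u_i).
Sum ≈ 3.909.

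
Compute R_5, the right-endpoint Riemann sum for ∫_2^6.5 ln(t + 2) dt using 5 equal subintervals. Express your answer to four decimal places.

Δt = (6.5 − 2)/5 = 0.9.
Right endpoints: 2.9, 3.8, 4.7, 5.6, 6.5.
f(2.9) ≈ 1.5892, f(3.8) ≈ 1.7579, f(4.7) ≈ 1.9021, f(5.6) ≈ 2.0281, f(6.5) ≈ 2.1401.
Sum = Δt · [f(2.9) + f(3.8) + f(4.7) + f(5.6) + f(6.5)].
Sum ≈ 8.4757.

8.4757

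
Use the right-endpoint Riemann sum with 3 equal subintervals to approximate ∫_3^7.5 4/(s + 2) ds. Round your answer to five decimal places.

Δs = (7.5 − 3)/3 = 1.5.
Right endpoints: 4.5, 6, 7.5.
f(4.5) = 8/13, f(6) = 0.5, f(7.5) = 8/19.
Sum = Δs · [f(4.5) + f(6) + f(7.5)].
Sum ≈ 2.30466.

2.30466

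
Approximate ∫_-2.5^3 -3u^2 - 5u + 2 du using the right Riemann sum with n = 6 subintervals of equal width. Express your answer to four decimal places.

Δu = (3 − (-2.5))/6 = 11/12.
Right endpoints: -19/12, -2/3, 0.25, 7/6, 25/12, 3.
f(-19/12) = 115/48, f(-2/3) = 4, f(0.25) = 0.5625, f(7/6) = -95/12, f(25/12) = -21.4375, f(3) = -40.
Sum = Δu · [f(-19/12) + f(-2/3) + f(0.25) + ...].
Sum ≈ -57.1962.

-57.1962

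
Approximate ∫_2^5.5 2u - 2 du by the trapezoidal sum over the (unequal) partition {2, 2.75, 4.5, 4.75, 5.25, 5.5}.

Subinterval widths: 0.75, 1.75, 0.25, 0.5, 0.25.
f(2) = 2, f(2.75) = 3.5, f(4.5) = 7, f(4.75) = 7.5, f(5.25) = 8.5, f(5.5) = 9.
On each subinterval the trapezoid contributes (Δu_i/2)·[f(u_{i-1}) + f(u_i)].
Sum = 19.25.

19.25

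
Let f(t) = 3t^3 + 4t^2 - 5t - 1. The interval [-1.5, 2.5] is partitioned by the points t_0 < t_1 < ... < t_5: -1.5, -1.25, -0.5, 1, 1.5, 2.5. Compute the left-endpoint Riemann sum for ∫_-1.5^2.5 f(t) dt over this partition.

19.88671875

Subinterval widths: 0.25, 0.75, 1.5, 0.5, 1.
Left endpoints: -1.5, -1.25, -0.5, 1, 1.5.
f(-1.5) = 5.375, f(-1.25) = 5.640625, f(-0.5) = 2.125, f(1) = 1, f(1.5) = 10.625.
Sum = Σ Δt_i · f(t_i).
Sum = 19.88671875.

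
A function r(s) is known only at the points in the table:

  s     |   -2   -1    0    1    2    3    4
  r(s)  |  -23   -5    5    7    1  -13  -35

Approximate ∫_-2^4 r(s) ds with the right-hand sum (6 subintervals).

Δs = 1.
Sum = 1·[(-5) + 5 + 7 + 1 + (-13) + (-35)] = -40.

-40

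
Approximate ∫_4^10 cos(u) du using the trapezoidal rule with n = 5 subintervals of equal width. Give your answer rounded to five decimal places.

0.18661

Δu = (10 − 4)/5 = 1.2.
f(4) ≈ -0.65364, f(5.2) ≈ 0.46852, f(6.4) ≈ 0.99318, f(7.6) ≈ 0.25126, f(8.8) ≈ -0.81109, f(10) ≈ -0.83907.
T_5 = (Δu/2)·[f(u_0) + 2f(u_1) + ... + 2f(u_{4}) + f(u_5)].
Sum ≈ 0.18661.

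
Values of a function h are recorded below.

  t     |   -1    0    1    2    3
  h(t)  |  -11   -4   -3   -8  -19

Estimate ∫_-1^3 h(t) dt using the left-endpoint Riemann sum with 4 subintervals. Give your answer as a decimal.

Δt = 1.
Sum = 1·[(-11) + (-4) + (-3) + (-8)] = -26.

-26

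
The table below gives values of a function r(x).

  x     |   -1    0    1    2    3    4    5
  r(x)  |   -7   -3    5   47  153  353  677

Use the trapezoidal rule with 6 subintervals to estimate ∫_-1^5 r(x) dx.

Δx = 1.
T_6 = (1/2)·[(-7) + 2·(-3) + 2·5 + 2·47 + 2·153 + 2·353 + 677] = 890.

890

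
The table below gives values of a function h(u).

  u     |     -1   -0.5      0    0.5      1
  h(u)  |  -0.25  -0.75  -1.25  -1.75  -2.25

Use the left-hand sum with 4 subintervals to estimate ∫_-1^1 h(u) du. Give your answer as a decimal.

Δu = 0.5.
Sum = 0.5·[(-0.25) + (-0.75) + (-1.25) + (-1.75)] = -2.

-2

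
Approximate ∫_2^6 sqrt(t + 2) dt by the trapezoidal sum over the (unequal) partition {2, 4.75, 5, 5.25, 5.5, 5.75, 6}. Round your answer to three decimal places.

Subinterval widths: 2.75, 0.25, 0.25, 0.25, 0.25, 0.25.
f(2) ≈ 2.000, f(4.75) ≈ 2.598, f(5) ≈ 2.646, f(5.25) ≈ 2.693, f(5.5) ≈ 2.739, f(5.75) ≈ 2.784, f(6) ≈ 2.828.
On each subinterval the trapezoid contributes (Δt_i/2)·[f(t_{i-1}) + f(t_i)].
Sum ≈ 9.716.

9.716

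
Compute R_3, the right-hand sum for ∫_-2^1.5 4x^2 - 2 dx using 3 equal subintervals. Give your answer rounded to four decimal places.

7.2593

Δx = (1.5 − (-2))/3 = 7/6.
Right endpoints: -5/6, 1/3, 1.5.
f(-5/6) = 7/9, f(1/3) = -14/9, f(1.5) = 7.
Sum = Δx · [f(-5/6) + f(1/3) + f(1.5)].
Sum ≈ 7.2593.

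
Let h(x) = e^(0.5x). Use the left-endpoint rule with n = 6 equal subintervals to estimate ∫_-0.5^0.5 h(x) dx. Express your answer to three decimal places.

0.969

Δx = (0.5 − (-0.5))/6 = 1/6.
Left endpoints: -0.5, -1/3, -1/6, 0, 1/6, 1/3.
h(-0.5) ≈ 0.779, h(-1/3) ≈ 0.846, h(-1/6) ≈ 0.920, h(0) ≈ 1.000, h(1/6) ≈ 1.087, h(1/3) ≈ 1.181.
Sum = Δx · [h(-0.5) + h(-1/3) + h(-1/6) + ...].
Sum ≈ 0.969.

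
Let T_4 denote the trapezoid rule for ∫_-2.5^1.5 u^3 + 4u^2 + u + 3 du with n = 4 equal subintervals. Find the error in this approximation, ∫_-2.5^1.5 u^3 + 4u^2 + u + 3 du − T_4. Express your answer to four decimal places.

-1.6667

Exact integral: ∫_-2.5^1.5 f(u) du ≈ 26.833333.
T_4 = 28.5.
Error ≈ 26.833333 − 28.5 ≈ -1.6667.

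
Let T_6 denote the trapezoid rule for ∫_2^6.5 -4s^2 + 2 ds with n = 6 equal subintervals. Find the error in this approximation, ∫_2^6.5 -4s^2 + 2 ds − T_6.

Exact integral: ∫_2^6.5 f(s) ds = -346.5.
T_6 = -348.1875.
Error = -346.5 − (-348.1875) = 1.6875.

1.6875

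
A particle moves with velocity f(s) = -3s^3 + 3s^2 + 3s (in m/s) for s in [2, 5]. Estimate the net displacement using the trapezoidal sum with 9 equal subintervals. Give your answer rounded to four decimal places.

-309.8333

Δs = (5 − 2)/9 = 1/3.
f(2) = -6, f(7/3) = -133/9, f(8/3) = -248/9, f(3) = -45, f(10/3) = -610/9, f(11/3) = -869/9, f(4) = -132, f(13/3) = -1573/9, f(14/3) = -2030/9, f(5) = -285.
T_9 = (Δs/2)·[f(s_0) + 2f(s_1) + ... + 2f(s_{8}) + f(s_9)].
Sum ≈ -309.8333.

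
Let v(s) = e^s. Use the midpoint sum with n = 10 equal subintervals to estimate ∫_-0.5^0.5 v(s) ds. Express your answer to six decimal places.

Δs = (0.5 − (-0.5))/10 = 0.1.
Midpoints: -0.45, -0.35, -0.25, -0.15, -0.05, 0.05, 0.15, 0.25, 0.35, 0.45.
v(-0.45) ≈ 0.637628, v(-0.35) ≈ 0.704688, v(-0.25) ≈ 0.778801, v(-0.15) ≈ 0.860708, v(-0.05) ≈ 0.951229, v(0.05) ≈ 1.051271, v(0.15) ≈ 1.161834, v(0.25) ≈ 1.284025, v(0.35) ≈ 1.419068, v(0.45) ≈ 1.568312.
Sum = Δs · [v(-0.45) + v(-0.35) + v(-0.25) + ...].
Sum ≈ 1.041756.

1.041756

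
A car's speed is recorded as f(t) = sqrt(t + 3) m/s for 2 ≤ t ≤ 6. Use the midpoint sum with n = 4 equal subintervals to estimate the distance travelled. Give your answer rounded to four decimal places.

10.5488

Δt = (6 − 2)/4 = 1.
Midpoints: 2.5, 3.5, 4.5, 5.5.
f(2.5) ≈ 2.3452, f(3.5) ≈ 2.5495, f(4.5) ≈ 2.7386, f(5.5) ≈ 2.9155.
Sum = Δt · [f(2.5) + f(3.5) + f(4.5) + f(5.5)].
Sum ≈ 10.5488.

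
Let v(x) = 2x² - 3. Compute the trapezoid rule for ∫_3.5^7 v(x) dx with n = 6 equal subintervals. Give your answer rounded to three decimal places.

Δx = (7 − 3.5)/6 = 7/12.
v(3.5) = 21.5, v(49/12) = 2185/72, v(14/3) = 365/9, v(5.25) = 52.125, v(35/6) = 1171/18, v(77/12) = 5713/72, v(7) = 95.
T_6 = (Δx/2)·[v(x_0) + 2v(x_1) + ... + 2v(x_{5}) + v(x_6)].
Sum ≈ 189.980.

189.980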